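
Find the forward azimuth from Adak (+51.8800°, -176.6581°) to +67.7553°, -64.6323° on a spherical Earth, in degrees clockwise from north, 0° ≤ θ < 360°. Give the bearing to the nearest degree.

Δλ = -64.6323 − -176.6581 = 112.0258°.
θ = atan2( sin Δλ · cos φ₂ , cos φ₁ · sin φ₂ − sin φ₁ · cos φ₂ · cos Δλ )
  = atan2(0.35093, 0.68306) = 27.193° → normalised to [0°, 360°): 27.193°.

27°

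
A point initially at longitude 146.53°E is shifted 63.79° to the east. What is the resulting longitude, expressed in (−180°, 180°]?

Start at +146.53°; shift +63.79° → +210.32°.
+210.32° lies outside (−180°, 180°]; subtract 360° → -149.68°.

149.68°W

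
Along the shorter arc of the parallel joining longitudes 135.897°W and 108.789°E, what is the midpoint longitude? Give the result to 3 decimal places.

Signed shortest Δλ from -135.897° to +108.789° is -115.314°.
Midpoint longitude = -135.897° + (-115.314°)/2 = -135.897° − 57.657° = -193.554°.
Normalise into (−180°, 180°]: +166.446°.
(The naïve average (-135.897 + +108.789)/2 = -13.554° is on the wrong side of the globe.)

166.446°E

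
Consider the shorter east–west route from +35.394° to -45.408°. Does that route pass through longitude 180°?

Signed shortest Δλ = ((-45.408 − 35.394 + 180) mod 360) − 180 = -80.802°.
Going west by 80.802° from +35.394° reaches -45.408° without touching 180°.

No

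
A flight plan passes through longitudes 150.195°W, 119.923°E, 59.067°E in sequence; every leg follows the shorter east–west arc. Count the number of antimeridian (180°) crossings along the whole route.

1

Leg 1: -150.195° → +119.923°, shortest Δλ = -89.882° (west) — crosses 180°.
Leg 2: +119.923° → +59.067°, shortest Δλ = -60.856° (west) — does not cross 180°.
Total crossings: 1.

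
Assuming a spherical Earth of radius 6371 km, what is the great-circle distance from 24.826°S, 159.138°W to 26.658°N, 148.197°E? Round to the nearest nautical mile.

Δλ = 148.197 − -159.138 = 307.335°; wrapped into (−180°, 180°]: -52.665°.
Δφ = 26.658 − -24.826 = 51.484°.
a = sin²(Δφ/2) + cos φ₁ · cos φ₂ · sin²(Δλ/2) = 0.348230.
c = 2·atan2(√a, √(1−a)) = 1.26239 rad → d = 6371·c ≈ 8042.69 km ≈ 4342.71 nmi.

4343 nmi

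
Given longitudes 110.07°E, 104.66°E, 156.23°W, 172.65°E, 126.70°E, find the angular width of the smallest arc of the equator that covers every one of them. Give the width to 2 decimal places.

99.11°

Sort the longitudes: -156.23°, +104.66°, +110.07°, +126.70°, +172.65°.
Eastward gaps between consecutive values (wrapping around): 260.89°, 5.41°, 16.63°, 45.95°, 31.12°.
Largest gap = 260.89° ⇒ minimal covering band is its complement: 360° − 260.89° = 99.11°.
Band runs from +104.66° eastward to -156.23°, crossing the antimeridian.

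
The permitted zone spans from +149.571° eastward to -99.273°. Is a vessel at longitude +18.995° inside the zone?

Band width going east from +149.571° to -99.273°: ((-99.273 − 149.571) mod 360) = 111.156°.
Offset of +18.995° east of the west edge: ((18.995 − 149.571) mod 360) = 229.424°.
229.424° > 111.156° ⇒ outside.

No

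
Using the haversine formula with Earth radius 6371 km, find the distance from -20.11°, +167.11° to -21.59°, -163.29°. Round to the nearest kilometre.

Δλ = -163.29 − 167.11 = -330.40°; wrapped into (−180°, 180°]: 29.60°.
Δφ = -21.59 − -20.11 = -1.48°.
a = sin²(Δφ/2) + cos φ₁ · cos φ₂ · sin²(Δλ/2) = 0.057142.
c = 2·atan2(√a, √(1−a)) = 0.48276 rad → d = 6371·c ≈ 3075.68 km.

3076 km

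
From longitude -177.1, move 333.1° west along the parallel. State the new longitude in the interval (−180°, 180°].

-150.2°

Start at -177.1°; shift −333.1° → -510.2°.
-510.2° lies outside (−180°, 180°]; add 360° → -150.2°.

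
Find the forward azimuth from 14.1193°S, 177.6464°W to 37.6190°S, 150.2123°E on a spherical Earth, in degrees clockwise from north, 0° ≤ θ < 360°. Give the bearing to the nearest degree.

Δλ = 150.2123 − -177.6464 = 327.8587°; wrapped into (−180°, 180°]: -32.1413°.
θ = atan2( sin Δλ · cos φ₂ , cos φ₁ · sin φ₂ − sin φ₁ · cos φ₂ · cos Δλ )
  = atan2(-0.42140, -0.42836) = -135.469° → normalised to [0°, 360°): 224.531°.

225°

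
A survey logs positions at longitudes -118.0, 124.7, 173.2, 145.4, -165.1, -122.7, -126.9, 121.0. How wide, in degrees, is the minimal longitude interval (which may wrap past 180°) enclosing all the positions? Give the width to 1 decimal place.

121.0°

Sort the longitudes: -165.1°, -126.9°, -122.7°, -118.0°, +121.0°, +124.7°, +145.4°, +173.2°.
Eastward gaps between consecutive values (wrapping around): 38.2°, 4.2°, 4.7°, 239.0°, 3.7°, 20.7°, 27.8°, 21.7°.
Largest gap = 239.0° ⇒ minimal covering band is its complement: 360° − 239.0° = 121.0°.
Band runs from +121.0° eastward to -118.0°, crossing the antimeridian.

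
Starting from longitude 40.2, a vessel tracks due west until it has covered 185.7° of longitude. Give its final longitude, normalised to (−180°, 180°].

Start at +40.2°; shift −185.7° → -145.5°.
-145.5° already lies in (−180°, 180°].

-145.5°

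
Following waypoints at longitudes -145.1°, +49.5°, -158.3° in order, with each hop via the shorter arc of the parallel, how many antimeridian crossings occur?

Leg 1: -145.1° → +49.5°, shortest Δλ = -165.4° (west) — crosses 180°.
Leg 2: +49.5° → -158.3°, shortest Δλ = 152.2° (east) — crosses 180°.
Total crossings: 2.

2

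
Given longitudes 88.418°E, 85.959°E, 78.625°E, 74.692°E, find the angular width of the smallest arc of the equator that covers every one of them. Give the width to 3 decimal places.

Sort the longitudes: +74.692°, +78.625°, +85.959°, +88.418°.
Eastward gaps between consecutive values (wrapping around): 3.933°, 7.334°, 2.459°, 346.274°.
Largest gap = 346.274° ⇒ minimal covering band is its complement: 360° − 346.274° = 13.726°.
Band runs from +74.692° eastward to +88.418°.

13.726°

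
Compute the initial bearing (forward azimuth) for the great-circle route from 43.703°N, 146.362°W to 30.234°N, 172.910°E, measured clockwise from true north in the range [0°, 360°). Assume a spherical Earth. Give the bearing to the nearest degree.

Δλ = 172.910 − -146.362 = 319.272°; wrapped into (−180°, 180°]: -40.728°.
θ = atan2( sin Δλ · cos φ₂ , cos φ₁ · sin φ₂ − sin φ₁ · cos φ₂ · cos Δλ )
  = atan2(-0.56372, -0.08835) = -98.907° → normalised to [0°, 360°): 261.093°.

261°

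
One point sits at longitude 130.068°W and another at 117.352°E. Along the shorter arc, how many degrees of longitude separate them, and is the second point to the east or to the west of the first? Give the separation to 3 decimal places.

112.580° west

Raw difference: 117.352 − -130.068 = 247.42°.
Normalise into (−180°, 180°]: 247.42° − 360° = -112.58°.
Negative ⇒ the second point lies to the west; separation 112.580°.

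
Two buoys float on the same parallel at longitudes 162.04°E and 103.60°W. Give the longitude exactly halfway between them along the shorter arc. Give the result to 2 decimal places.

Signed shortest Δλ from +162.04° to -103.60° is +94.36°.
Midpoint longitude = +162.04° + (+94.36°)/2 = +162.04° + 47.18° = +209.22°.
Normalise into (−180°, 180°]: -150.78°.
(The naïve average (+162.04 + -103.60)/2 = 29.22° is on the wrong side of the globe.)

150.78°W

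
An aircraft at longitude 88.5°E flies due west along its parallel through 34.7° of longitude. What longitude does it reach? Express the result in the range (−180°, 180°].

Start at +88.5°; shift −34.7° → +53.8°.
+53.8° already lies in (−180°, 180°].

53.8°E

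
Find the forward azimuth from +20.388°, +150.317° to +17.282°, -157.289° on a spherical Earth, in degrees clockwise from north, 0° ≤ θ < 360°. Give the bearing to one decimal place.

84.3°

Δλ = -157.289 − 150.317 = -307.606°; wrapped into (−180°, 180°]: 52.394°.
θ = atan2( sin Δλ · cos φ₂ , cos φ₁ · sin φ₂ − sin φ₁ · cos φ₂ · cos Δλ )
  = atan2(0.75646, 0.07547) = 84.302° → normalised to [0°, 360°): 84.302°.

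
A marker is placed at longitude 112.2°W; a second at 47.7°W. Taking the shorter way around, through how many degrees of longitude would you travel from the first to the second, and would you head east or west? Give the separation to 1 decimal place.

64.5° east

Raw difference: -47.7 − -112.2 = 64.5°.
Normalise into (−180°, 180°]: 64.5° stays 64.5°.
Positive ⇒ the second point lies to the east; separation 64.5°.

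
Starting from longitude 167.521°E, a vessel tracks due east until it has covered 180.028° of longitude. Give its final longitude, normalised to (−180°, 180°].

Start at +167.521°; shift +180.028° → +347.549°.
+347.549° lies outside (−180°, 180°]; subtract 360° → -12.451°.

12.451°W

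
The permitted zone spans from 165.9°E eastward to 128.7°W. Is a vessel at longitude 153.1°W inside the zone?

Yes

Band width going east from +165.9° to -128.7°: ((-128.7 − 165.9) mod 360) = 65.4°.
Offset of -153.1° east of the west edge: ((-153.1 − 165.9) mod 360) = 41.0°.
41.0° ≤ 65.4° ⇒ inside.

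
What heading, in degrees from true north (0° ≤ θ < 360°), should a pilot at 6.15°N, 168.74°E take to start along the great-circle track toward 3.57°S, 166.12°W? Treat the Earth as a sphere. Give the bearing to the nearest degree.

Δλ = -166.12 − 168.74 = -334.86°; wrapped into (−180°, 180°]: 25.14°.
θ = atan2( sin Δλ · cos φ₂ , cos φ₁ · sin φ₂ − sin φ₁ · cos φ₂ · cos Δλ )
  = atan2(0.42401, -0.15870) = 110.521° → normalised to [0°, 360°): 110.521°.

111°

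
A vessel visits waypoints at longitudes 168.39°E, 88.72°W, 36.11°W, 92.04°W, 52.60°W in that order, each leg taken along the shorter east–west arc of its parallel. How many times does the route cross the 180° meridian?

Leg 1: +168.39° → -88.72°, shortest Δλ = 102.89° (east) — crosses 180°.
Leg 2: -88.72° → -36.11°, shortest Δλ = 52.61° (east) — does not cross 180°.
Leg 3: -36.11° → -92.04°, shortest Δλ = -55.93° (west) — does not cross 180°.
Leg 4: -92.04° → -52.60°, shortest Δλ = 39.44° (east) — does not cross 180°.
Total crossings: 1.

1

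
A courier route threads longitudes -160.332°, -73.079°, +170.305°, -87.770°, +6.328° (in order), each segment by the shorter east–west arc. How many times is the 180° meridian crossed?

2

Leg 1: -160.332° → -73.079°, shortest Δλ = 87.253° (east) — does not cross 180°.
Leg 2: -73.079° → +170.305°, shortest Δλ = -116.616° (west) — crosses 180°.
Leg 3: +170.305° → -87.770°, shortest Δλ = 101.925° (east) — crosses 180°.
Leg 4: -87.770° → +6.328°, shortest Δλ = 94.098° (east) — does not cross 180°.
Total crossings: 2.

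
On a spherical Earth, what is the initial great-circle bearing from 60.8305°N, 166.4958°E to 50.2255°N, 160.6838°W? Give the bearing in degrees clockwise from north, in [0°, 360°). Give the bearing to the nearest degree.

105°

Δλ = -160.6838 − 166.4958 = -327.1796°; wrapped into (−180°, 180°]: 32.8204°.
θ = atan2( sin Δλ · cos φ₂ , cos φ₁ · sin φ₂ − sin φ₁ · cos φ₂ · cos Δλ )
  = atan2(0.34676, -0.09486) = 105.300° → normalised to [0°, 360°): 105.300°.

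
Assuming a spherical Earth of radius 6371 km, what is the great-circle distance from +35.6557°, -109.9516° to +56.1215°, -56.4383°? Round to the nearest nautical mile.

2469 nmi

Δλ = -56.4383 − -109.9516 = 53.5133°.
Δφ = 56.1215 − 35.6557 = 20.4658°.
a = sin²(Δφ/2) + cos φ₁ · cos φ₂ · sin²(Δλ/2) = 0.123361.
c = 2·atan2(√a, √(1−a)) = 0.71776 rad → d = 6371·c ≈ 4572.88 km ≈ 2469.16 nmi.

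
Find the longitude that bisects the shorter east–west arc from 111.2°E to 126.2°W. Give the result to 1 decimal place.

Signed shortest Δλ from +111.2° to -126.2° is +122.6°.
Midpoint longitude = +111.2° + (+122.6°)/2 = +111.2° + 61.3° = +172.5°.
(The naïve average (+111.2 + -126.2)/2 = -7.5° is on the wrong side of the globe.)

172.5°E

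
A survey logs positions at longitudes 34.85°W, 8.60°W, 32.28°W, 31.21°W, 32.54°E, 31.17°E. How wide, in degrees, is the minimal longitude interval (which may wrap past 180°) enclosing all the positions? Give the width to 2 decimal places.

67.39°

Sort the longitudes: -34.85°, -32.28°, -31.21°, -8.60°, +31.17°, +32.54°.
Eastward gaps between consecutive values (wrapping around): 2.57°, 1.07°, 22.61°, 39.77°, 1.37°, 292.61°.
Largest gap = 292.61° ⇒ minimal covering band is its complement: 360° − 292.61° = 67.39°.
Band runs from -34.85° eastward to +32.54°.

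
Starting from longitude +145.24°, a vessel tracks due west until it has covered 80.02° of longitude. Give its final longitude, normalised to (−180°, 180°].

+65.22°

Start at +145.24°; shift −80.02° → +65.22°.
+65.22° already lies in (−180°, 180°].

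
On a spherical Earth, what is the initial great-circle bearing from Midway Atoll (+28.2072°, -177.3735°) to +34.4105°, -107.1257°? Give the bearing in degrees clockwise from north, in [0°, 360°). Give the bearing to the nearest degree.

Δλ = -107.1257 − -177.3735 = 70.2478°.
θ = atan2( sin Δλ · cos φ₂ , cos φ₁ · sin φ₂ − sin φ₁ · cos φ₂ · cos Δλ )
  = atan2(0.77647, 0.36622) = 64.749° → normalised to [0°, 360°): 64.749°.

65°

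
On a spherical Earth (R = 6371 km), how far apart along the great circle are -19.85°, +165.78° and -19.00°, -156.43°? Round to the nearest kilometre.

Δλ = -156.43 − 165.78 = -322.21°; wrapped into (−180°, 180°]: 37.79°.
Δφ = -19.00 − -19.85 = 0.85°.
a = sin²(Δφ/2) + cos φ₁ · cos φ₂ · sin²(Δλ/2) = 0.093319.
c = 2·atan2(√a, √(1−a)) = 0.62089 rad → d = 6371·c ≈ 3955.69 km.

3956 km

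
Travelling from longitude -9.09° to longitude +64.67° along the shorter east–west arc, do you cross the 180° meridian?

No

Signed shortest Δλ = ((64.67 − -9.09 + 180) mod 360) − 180 = 73.76°.
Going east by 73.76° from -9.09° reaches +64.67° without touching 180°.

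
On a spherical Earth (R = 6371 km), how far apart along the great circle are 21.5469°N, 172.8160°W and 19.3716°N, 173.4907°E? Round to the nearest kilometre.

Δλ = 173.4907 − -172.8160 = 346.3067°; wrapped into (−180°, 180°]: -13.6933°.
Δφ = 19.3716 − 21.5469 = -2.1753°.
a = sin²(Δφ/2) + cos φ₁ · cos φ₂ · sin²(Δλ/2) = 0.012830.
c = 2·atan2(√a, √(1−a)) = 0.22703 rad → d = 6371·c ≈ 1446.41 km.

1446 km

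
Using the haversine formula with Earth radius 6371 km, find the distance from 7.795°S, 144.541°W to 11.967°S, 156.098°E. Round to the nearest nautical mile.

Δλ = 156.098 − -144.541 = 300.639°; wrapped into (−180°, 180°]: -59.361°.
Δφ = -11.967 − -7.795 = -4.172°.
a = sin²(Δφ/2) + cos φ₁ · cos φ₂ · sin²(Δλ/2) = 0.238966.
c = 2·atan2(√a, √(1−a)) = 1.02152 rad → d = 6371·c ≈ 6508.13 km ≈ 3514.11 nmi.

3514 nmi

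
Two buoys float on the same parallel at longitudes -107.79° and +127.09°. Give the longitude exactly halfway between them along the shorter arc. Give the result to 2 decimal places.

-170.35°

Signed shortest Δλ from -107.79° to +127.09° is -125.12°.
Midpoint longitude = -107.79° + (-125.12°)/2 = -107.79° − 62.56° = -170.35°.
(The naïve average (-107.79 + +127.09)/2 = 9.65° is on the wrong side of the globe.)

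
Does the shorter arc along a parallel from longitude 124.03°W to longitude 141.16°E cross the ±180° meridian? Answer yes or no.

Naïve |141.16 − -124.03| = 265.19° > 180°, so the shorter arc goes the other way round — across 180°.
Signed shortest Δλ = ((141.16 − -124.03 + 180) mod 360) − 180 = -94.81°.
Going west by 94.81° from -124.03° passes through 180° before reaching +141.16°.

Yes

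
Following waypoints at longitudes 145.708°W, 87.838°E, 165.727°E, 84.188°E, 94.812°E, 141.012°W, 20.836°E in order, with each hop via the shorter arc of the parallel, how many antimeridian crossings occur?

Leg 1: -145.708° → +87.838°, shortest Δλ = -126.454° (west) — crosses 180°.
Leg 2: +87.838° → +165.727°, shortest Δλ = 77.889° (east) — does not cross 180°.
Leg 3: +165.727° → +84.188°, shortest Δλ = -81.539° (west) — does not cross 180°.
Leg 4: +84.188° → +94.812°, shortest Δλ = 10.624° (east) — does not cross 180°.
Leg 5: +94.812° → -141.012°, shortest Δλ = 124.176° (east) — crosses 180°.
Leg 6: -141.012° → +20.836°, shortest Δλ = 161.848° (east) — does not cross 180°.
Total crossings: 2.

2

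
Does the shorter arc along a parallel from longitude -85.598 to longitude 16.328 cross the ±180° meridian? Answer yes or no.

Signed shortest Δλ = ((16.328 − -85.598 + 180) mod 360) − 180 = 101.926°.
Going east by 101.926° from -85.598° reaches +16.328° without touching 180°.

No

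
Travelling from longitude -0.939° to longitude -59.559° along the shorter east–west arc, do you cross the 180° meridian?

No

Signed shortest Δλ = ((-59.559 − -0.939 + 180) mod 360) − 180 = -58.62°.
Going west by 58.62° from -0.939° reaches -59.559° without touching 180°.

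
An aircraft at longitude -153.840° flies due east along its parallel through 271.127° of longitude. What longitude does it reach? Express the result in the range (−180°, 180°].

Start at -153.840°; shift +271.127° → +117.287°.
+117.287° already lies in (−180°, 180°].

+117.287°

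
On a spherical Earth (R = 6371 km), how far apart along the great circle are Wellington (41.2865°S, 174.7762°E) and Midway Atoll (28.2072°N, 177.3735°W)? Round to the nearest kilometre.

7770 km

Δλ = -177.3735 − 174.7762 = -352.1497°; wrapped into (−180°, 180°]: 7.8503°.
Δφ = 28.2072 − -41.2865 = 69.4937°.
a = sin²(Δφ/2) + cos φ₁ · cos φ₂ · sin²(Δλ/2) = 0.327948.
c = 2·atan2(√a, √(1−a)) = 1.21951 rad → d = 6371·c ≈ 7769.51 km.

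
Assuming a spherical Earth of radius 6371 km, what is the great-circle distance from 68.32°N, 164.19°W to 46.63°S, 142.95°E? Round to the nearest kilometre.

Δλ = 142.95 − -164.19 = 307.14°; wrapped into (−180°, 180°]: -52.86°.
Δφ = -46.63 − 68.32 = -114.95°.
a = sin²(Δφ/2) + cos φ₁ · cos φ₂ · sin²(Δλ/2) = 0.761173.
c = 2·atan2(√a, √(1−a)) = 2.12040 rad → d = 6371·c ≈ 13509.04 km.

13509 km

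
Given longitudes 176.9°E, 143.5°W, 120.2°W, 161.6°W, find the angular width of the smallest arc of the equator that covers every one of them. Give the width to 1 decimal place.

62.9°

Sort the longitudes: -161.6°, -143.5°, -120.2°, +176.9°.
Eastward gaps between consecutive values (wrapping around): 18.1°, 23.3°, 297.1°, 21.5°.
Largest gap = 297.1° ⇒ minimal covering band is its complement: 360° − 297.1° = 62.9°.
Band runs from +176.9° eastward to -120.2°, crossing the antimeridian.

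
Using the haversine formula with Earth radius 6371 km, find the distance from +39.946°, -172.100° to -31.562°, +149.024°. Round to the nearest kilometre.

Δλ = 149.024 − -172.100 = 321.124°; wrapped into (−180°, 180°]: -38.876°.
Δφ = -31.562 − 39.946 = -71.508°.
a = sin²(Δφ/2) + cos φ₁ · cos φ₂ · sin²(Δλ/2) = 0.413759.
c = 2·atan2(√a, √(1−a)) = 1.39745 rad → d = 6371·c ≈ 8903.13 km.

8903 km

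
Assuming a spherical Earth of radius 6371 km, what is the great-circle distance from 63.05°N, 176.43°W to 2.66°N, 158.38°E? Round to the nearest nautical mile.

3794 nmi

Δλ = 158.38 − -176.43 = 334.81°; wrapped into (−180°, 180°]: -25.19°.
Δφ = 2.66 − 63.05 = -60.39°.
a = sin²(Δφ/2) + cos φ₁ · cos φ₂ · sin²(Δλ/2) = 0.274480.
c = 2·atan2(√a, √(1−a)) = 1.10287 rad → d = 6371·c ≈ 7026.36 km ≈ 3793.93 nmi.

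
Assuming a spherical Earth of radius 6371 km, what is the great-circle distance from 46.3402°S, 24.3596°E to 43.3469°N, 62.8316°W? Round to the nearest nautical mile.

Δλ = -62.8316 − 24.3596 = -87.1912°.
Δφ = 43.3469 − -46.3402 = 89.6871°.
a = sin²(Δφ/2) + cos φ₁ · cos φ₂ · sin²(Δλ/2) = 0.735993.
c = 2·atan2(√a, √(1−a)) = 2.06234 rad → d = 6371·c ≈ 13139.15 km ≈ 7094.58 nmi.

7095 nmi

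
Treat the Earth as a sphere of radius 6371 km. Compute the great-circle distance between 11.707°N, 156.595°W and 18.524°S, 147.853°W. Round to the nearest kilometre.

3496 km

Δλ = -147.853 − -156.595 = 8.742°.
Δφ = -18.524 − 11.707 = -30.231°.
a = sin²(Δφ/2) + cos φ₁ · cos φ₂ · sin²(Δλ/2) = 0.073392.
c = 2·atan2(√a, √(1−a)) = 0.54868 rad → d = 6371·c ≈ 3495.61 km.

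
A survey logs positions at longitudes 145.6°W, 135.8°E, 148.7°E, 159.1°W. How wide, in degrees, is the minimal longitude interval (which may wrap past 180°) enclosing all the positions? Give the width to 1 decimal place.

Sort the longitudes: -159.1°, -145.6°, +135.8°, +148.7°.
Eastward gaps between consecutive values (wrapping around): 13.5°, 281.4°, 12.9°, 52.2°.
Largest gap = 281.4° ⇒ minimal covering band is its complement: 360° − 281.4° = 78.6°.
Band runs from +135.8° eastward to -145.6°, crossing the antimeridian.

78.6°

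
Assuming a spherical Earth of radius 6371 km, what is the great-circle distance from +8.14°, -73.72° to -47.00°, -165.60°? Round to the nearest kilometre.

Δλ = -165.60 − -73.72 = -91.88°.
Δφ = -47.00 − 8.14 = -55.14°.
a = sin²(Δφ/2) + cos φ₁ · cos φ₂ · sin²(Δλ/2) = 0.562851.
c = 2·atan2(√a, √(1−a)) = 1.69683 rad → d = 6371·c ≈ 10810.52 km.

10811 km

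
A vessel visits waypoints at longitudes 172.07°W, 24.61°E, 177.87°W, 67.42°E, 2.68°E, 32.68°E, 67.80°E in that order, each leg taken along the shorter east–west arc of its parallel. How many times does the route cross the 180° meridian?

3

Leg 1: -172.07° → +24.61°, shortest Δλ = -163.32° (west) — crosses 180°.
Leg 2: +24.61° → -177.87°, shortest Δλ = 157.52° (east) — crosses 180°.
Leg 3: -177.87° → +67.42°, shortest Δλ = -114.71° (west) — crosses 180°.
Leg 4: +67.42° → +2.68°, shortest Δλ = -64.74° (west) — does not cross 180°.
Leg 5: +2.68° → +32.68°, shortest Δλ = 30.0° (east) — does not cross 180°.
Leg 6: +32.68° → +67.80°, shortest Δλ = 35.12° (east) — does not cross 180°.
Total crossings: 3.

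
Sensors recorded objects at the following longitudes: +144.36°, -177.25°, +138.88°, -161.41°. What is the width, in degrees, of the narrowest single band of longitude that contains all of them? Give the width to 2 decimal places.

59.71°

Sort the longitudes: -177.25°, -161.41°, +138.88°, +144.36°.
Eastward gaps between consecutive values (wrapping around): 15.84°, 300.29°, 5.48°, 38.39°.
Largest gap = 300.29° ⇒ minimal covering band is its complement: 360° − 300.29° = 59.71°.
Band runs from +138.88° eastward to -161.41°, crossing the antimeridian.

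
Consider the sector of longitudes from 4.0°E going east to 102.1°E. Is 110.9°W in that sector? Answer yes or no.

No

Band width going east from +4.0° to +102.1°: ((102.1 − 4.0) mod 360) = 98.1°.
Offset of -110.9° east of the west edge: ((-110.9 − 4.0) mod 360) = 245.1°.
245.1° > 98.1° ⇒ outside.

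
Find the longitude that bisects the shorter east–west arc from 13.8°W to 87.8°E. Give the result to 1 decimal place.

37.0°E

Signed shortest Δλ from -13.8° to +87.8° is +101.6°.
Midpoint longitude = -13.8° + (+101.6°)/2 = -13.8° + 50.8° = +37.0°.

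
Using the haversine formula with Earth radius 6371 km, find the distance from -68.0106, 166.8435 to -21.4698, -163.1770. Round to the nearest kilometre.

Δλ = -163.1770 − 166.8435 = -330.0205°; wrapped into (−180°, 180°]: 29.9795°.
Δφ = -21.4698 − -68.0106 = 46.5408°.
a = sin²(Δφ/2) + cos φ₁ · cos φ₂ · sin²(Δλ/2) = 0.179392.
c = 2·atan2(√a, √(1−a)) = 0.87471 rad → d = 6371·c ≈ 5572.80 km.

5573 km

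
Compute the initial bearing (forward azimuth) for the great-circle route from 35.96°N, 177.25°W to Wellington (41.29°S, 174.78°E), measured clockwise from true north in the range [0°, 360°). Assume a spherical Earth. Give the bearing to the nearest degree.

186°

Δλ = 174.78 − -177.25 = 352.03°; wrapped into (−180°, 180°]: -7.97°.
θ = atan2( sin Δλ · cos φ₂ , cos φ₁ · sin φ₂ − sin φ₁ · cos φ₂ · cos Δλ )
  = atan2(-0.10418, -0.97108) = -173.876° → normalised to [0°, 360°): 186.124°.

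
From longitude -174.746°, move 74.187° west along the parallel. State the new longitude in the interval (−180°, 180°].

Start at -174.746°; shift −74.187° → -248.933°.
-248.933° lies outside (−180°, 180°]; add 360° → +111.067°.

+111.067°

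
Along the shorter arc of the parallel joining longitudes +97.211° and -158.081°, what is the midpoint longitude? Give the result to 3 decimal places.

Signed shortest Δλ from +97.211° to -158.081° is +104.708°.
Midpoint longitude = +97.211° + (+104.708°)/2 = +97.211° + 52.354° = +149.565°.
(The naïve average (+97.211 + -158.081)/2 = -30.435° is on the wrong side of the globe.)

+149.565°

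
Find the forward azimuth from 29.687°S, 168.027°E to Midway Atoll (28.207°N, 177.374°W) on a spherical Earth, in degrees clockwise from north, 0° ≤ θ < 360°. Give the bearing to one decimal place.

14.9°

Δλ = -177.374 − 168.027 = -345.401°; wrapped into (−180°, 180°]: 14.599°.
θ = atan2( sin Δλ · cos φ₂ , cos φ₁ · sin φ₂ − sin φ₁ · cos φ₂ · cos Δλ )
  = atan2(0.22212, 0.83297) = 14.931° → normalised to [0°, 360°): 14.931°.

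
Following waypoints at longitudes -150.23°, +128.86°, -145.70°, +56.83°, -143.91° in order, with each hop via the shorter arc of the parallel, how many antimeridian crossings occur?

4

Leg 1: -150.23° → +128.86°, shortest Δλ = -80.91° (west) — crosses 180°.
Leg 2: +128.86° → -145.70°, shortest Δλ = 85.44° (east) — crosses 180°.
Leg 3: -145.70° → +56.83°, shortest Δλ = -157.47° (west) — crosses 180°.
Leg 4: +56.83° → -143.91°, shortest Δλ = 159.26° (east) — crosses 180°.
Total crossings: 4.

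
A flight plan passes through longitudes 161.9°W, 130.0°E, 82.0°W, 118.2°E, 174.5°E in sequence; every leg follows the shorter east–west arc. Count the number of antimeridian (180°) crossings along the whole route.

3

Leg 1: -161.9° → +130.0°, shortest Δλ = -68.1° (west) — crosses 180°.
Leg 2: +130.0° → -82.0°, shortest Δλ = 148.0° (east) — crosses 180°.
Leg 3: -82.0° → +118.2°, shortest Δλ = -159.8° (west) — crosses 180°.
Leg 4: +118.2° → +174.5°, shortest Δλ = 56.3° (east) — does not cross 180°.
Total crossings: 3.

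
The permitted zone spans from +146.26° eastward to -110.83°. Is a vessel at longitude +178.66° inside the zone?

Band width going east from +146.26° to -110.83°: ((-110.83 − 146.26) mod 360) = 102.91°.
Offset of +178.66° east of the west edge: ((178.66 − 146.26) mod 360) = 32.40°.
32.40° ≤ 102.91° ⇒ inside.

Yes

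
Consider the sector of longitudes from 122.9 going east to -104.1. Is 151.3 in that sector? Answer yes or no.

Yes

Band width going east from +122.9° to -104.1°: ((-104.1 − 122.9) mod 360) = 133.0°.
Offset of +151.3° east of the west edge: ((151.3 − 122.9) mod 360) = 28.4°.
28.4° ≤ 133.0° ⇒ inside.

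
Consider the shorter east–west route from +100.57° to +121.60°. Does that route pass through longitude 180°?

No

Signed shortest Δλ = ((121.60 − 100.57 + 180) mod 360) − 180 = 21.03°.
Going east by 21.03° from +100.57° reaches +121.60° without touching 180°.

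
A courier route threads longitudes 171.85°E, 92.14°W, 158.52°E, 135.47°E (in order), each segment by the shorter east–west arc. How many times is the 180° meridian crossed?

2

Leg 1: +171.85° → -92.14°, shortest Δλ = 96.01° (east) — crosses 180°.
Leg 2: -92.14° → +158.52°, shortest Δλ = -109.34° (west) — crosses 180°.
Leg 3: +158.52° → +135.47°, shortest Δλ = -23.05° (west) — does not cross 180°.
Total crossings: 2.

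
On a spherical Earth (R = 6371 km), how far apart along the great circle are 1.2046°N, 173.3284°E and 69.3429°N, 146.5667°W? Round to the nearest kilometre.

8137 km

Δλ = -146.5667 − 173.3284 = -319.8951°; wrapped into (−180°, 180°]: 40.1049°.
Δφ = 69.3429 − 1.2046 = 68.1383°.
a = sin²(Δφ/2) + cos φ₁ · cos φ₂ · sin²(Δλ/2) = 0.355282.
c = 2·atan2(√a, √(1−a)) = 1.27716 rad → d = 6371·c ≈ 8136.77 km.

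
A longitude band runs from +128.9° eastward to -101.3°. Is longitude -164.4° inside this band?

Band width going east from +128.9° to -101.3°: ((-101.3 − 128.9) mod 360) = 129.8°.
Offset of -164.4° east of the west edge: ((-164.4 − 128.9) mod 360) = 66.7°.
66.7° ≤ 129.8° ⇒ inside.

Yes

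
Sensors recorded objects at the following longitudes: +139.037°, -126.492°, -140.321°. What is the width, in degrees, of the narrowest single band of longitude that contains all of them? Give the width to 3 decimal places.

94.471°

Sort the longitudes: -140.321°, -126.492°, +139.037°.
Eastward gaps between consecutive values (wrapping around): 13.829°, 265.529°, 80.642°.
Largest gap = 265.529° ⇒ minimal covering band is its complement: 360° − 265.529° = 94.471°.
Band runs from +139.037° eastward to -126.492°, crossing the antimeridian.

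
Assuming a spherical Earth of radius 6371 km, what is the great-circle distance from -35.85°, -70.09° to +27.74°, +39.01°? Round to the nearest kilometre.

13398 km

Δλ = 39.01 − -70.09 = 109.10°.
Δφ = 27.74 − -35.85 = 63.59°.
a = sin²(Δφ/2) + cos φ₁ · cos φ₂ · sin²(Δλ/2) = 0.753674.
c = 2·atan2(√a, √(1−a)) = 2.10290 rad → d = 6371·c ≈ 13397.58 km.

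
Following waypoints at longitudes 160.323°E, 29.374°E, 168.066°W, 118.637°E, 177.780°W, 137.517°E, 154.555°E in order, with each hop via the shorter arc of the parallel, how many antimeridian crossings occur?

Leg 1: +160.323° → +29.374°, shortest Δλ = -130.949° (west) — does not cross 180°.
Leg 2: +29.374° → -168.066°, shortest Δλ = 162.56° (east) — crosses 180°.
Leg 3: -168.066° → +118.637°, shortest Δλ = -73.297° (west) — crosses 180°.
Leg 4: +118.637° → -177.780°, shortest Δλ = 63.583° (east) — crosses 180°.
Leg 5: -177.780° → +137.517°, shortest Δλ = -44.703° (west) — crosses 180°.
Leg 6: +137.517° → +154.555°, shortest Δλ = 17.038° (east) — does not cross 180°.
Total crossings: 4.

4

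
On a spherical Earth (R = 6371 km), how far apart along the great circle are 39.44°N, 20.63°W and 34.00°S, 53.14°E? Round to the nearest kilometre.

Δλ = 53.14 − -20.63 = 73.77°.
Δφ = -34.00 − 39.44 = -73.44°.
a = sin²(Δφ/2) + cos φ₁ · cos φ₂ · sin²(Δλ/2) = 0.588145.
c = 2·atan2(√a, √(1−a)) = 1.74801 rad → d = 6371·c ≈ 11136.59 km.

11137 km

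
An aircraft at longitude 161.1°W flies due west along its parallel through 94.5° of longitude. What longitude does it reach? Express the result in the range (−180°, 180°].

Start at -161.1°; shift −94.5° → -255.6°.
-255.6° lies outside (−180°, 180°]; add 360° → +104.4°.

104.4°E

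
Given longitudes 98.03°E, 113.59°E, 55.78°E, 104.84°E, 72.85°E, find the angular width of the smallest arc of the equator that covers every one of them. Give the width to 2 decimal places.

Sort the longitudes: +55.78°, +72.85°, +98.03°, +104.84°, +113.59°.
Eastward gaps between consecutive values (wrapping around): 17.07°, 25.18°, 6.81°, 8.75°, 302.19°.
Largest gap = 302.19° ⇒ minimal covering band is its complement: 360° − 302.19° = 57.81°.
Band runs from +55.78° eastward to +113.59°.

57.81°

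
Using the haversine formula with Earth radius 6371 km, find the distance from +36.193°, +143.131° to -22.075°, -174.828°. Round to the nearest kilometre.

7841 km

Δλ = -174.828 − 143.131 = -317.959°; wrapped into (−180°, 180°]: 42.041°.
Δφ = -22.075 − 36.193 = -58.268°.
a = sin²(Δφ/2) + cos φ₁ · cos φ₂ · sin²(Δλ/2) = 0.333253.
c = 2·atan2(√a, √(1−a)) = 1.23079 rad → d = 6371·c ≈ 7841.36 km.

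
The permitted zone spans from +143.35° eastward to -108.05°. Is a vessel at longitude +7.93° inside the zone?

No

Band width going east from +143.35° to -108.05°: ((-108.05 − 143.35) mod 360) = 108.60°.
Offset of +7.93° east of the west edge: ((7.93 − 143.35) mod 360) = 224.58°.
224.58° > 108.60° ⇒ outside.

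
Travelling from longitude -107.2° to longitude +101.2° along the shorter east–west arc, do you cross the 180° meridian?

Naïve |101.2 − -107.2| = 208.4° > 180°, so the shorter arc goes the other way round — across 180°.
Signed shortest Δλ = ((101.2 − -107.2 + 180) mod 360) − 180 = -151.6°.
Going west by 151.6° from -107.2° passes through 180° before reaching +101.2°.

Yes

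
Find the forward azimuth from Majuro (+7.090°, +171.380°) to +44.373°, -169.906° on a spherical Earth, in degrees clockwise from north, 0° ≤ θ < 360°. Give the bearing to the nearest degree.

21°

Δλ = -169.906 − 171.380 = -341.286°; wrapped into (−180°, 180°]: 18.714°.
θ = atan2( sin Δλ · cos φ₂ , cos φ₁ · sin φ₂ − sin φ₁ · cos φ₂ · cos Δλ )
  = atan2(0.22934, 0.61042) = 20.592° → normalised to [0°, 360°): 20.592°.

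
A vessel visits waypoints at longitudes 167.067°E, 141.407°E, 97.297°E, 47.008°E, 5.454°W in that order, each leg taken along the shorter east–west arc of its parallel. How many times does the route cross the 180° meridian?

Leg 1: +167.067° → +141.407°, shortest Δλ = -25.66° (west) — does not cross 180°.
Leg 2: +141.407° → +97.297°, shortest Δλ = -44.11° (west) — does not cross 180°.
Leg 3: +97.297° → +47.008°, shortest Δλ = -50.289° (west) — does not cross 180°.
Leg 4: +47.008° → -5.454°, shortest Δλ = -52.462° (west) — does not cross 180°.
Total crossings: 0.

0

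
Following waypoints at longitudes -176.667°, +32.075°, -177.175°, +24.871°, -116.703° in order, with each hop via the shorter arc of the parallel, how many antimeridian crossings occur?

3

Leg 1: -176.667° → +32.075°, shortest Δλ = -151.258° (west) — crosses 180°.
Leg 2: +32.075° → -177.175°, shortest Δλ = 150.75° (east) — crosses 180°.
Leg 3: -177.175° → +24.871°, shortest Δλ = -157.954° (west) — crosses 180°.
Leg 4: +24.871° → -116.703°, shortest Δλ = -141.574° (west) — does not cross 180°.
Total crossings: 3.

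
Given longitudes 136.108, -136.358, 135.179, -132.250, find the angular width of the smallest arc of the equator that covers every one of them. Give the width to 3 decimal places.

Sort the longitudes: -136.358°, -132.250°, +135.179°, +136.108°.
Eastward gaps between consecutive values (wrapping around): 4.108°, 267.429°, 0.929°, 87.534°.
Largest gap = 267.429° ⇒ minimal covering band is its complement: 360° − 267.429° = 92.571°.
Band runs from +135.179° eastward to -132.250°, crossing the antimeridian.

92.571°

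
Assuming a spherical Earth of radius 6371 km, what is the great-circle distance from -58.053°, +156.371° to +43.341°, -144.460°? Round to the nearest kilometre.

12526 km

Δλ = -144.460 − 156.371 = -300.831°; wrapped into (−180°, 180°]: 59.169°.
Δφ = 43.341 − -58.053 = 101.394°.
a = sin²(Δφ/2) + cos φ₁ · cos φ₂ · sin²(Δλ/2) = 0.692578.
c = 2·atan2(√a, √(1−a)) = 1.96617 rad → d = 6371·c ≈ 12526.49 km.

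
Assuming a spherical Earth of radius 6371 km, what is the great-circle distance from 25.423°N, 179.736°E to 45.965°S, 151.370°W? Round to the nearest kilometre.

8457 km

Δλ = -151.370 − 179.736 = -331.106°; wrapped into (−180°, 180°]: 28.894°.
Δφ = -45.965 − 25.423 = -71.388°.
a = sin²(Δφ/2) + cos φ₁ · cos φ₂ · sin²(Δλ/2) = 0.379496.
c = 2·atan2(√a, √(1−a)) = 1.32739 rad → d = 6371·c ≈ 8456.82 km.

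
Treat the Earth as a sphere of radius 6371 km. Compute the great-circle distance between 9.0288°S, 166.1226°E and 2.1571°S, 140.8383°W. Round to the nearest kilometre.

5913 km

Δλ = -140.8383 − 166.1226 = -306.9609°; wrapped into (−180°, 180°]: 53.0391°.
Δφ = -2.1571 − -9.0288 = 6.8717°.
a = sin²(Δφ/2) + cos φ₁ · cos φ₂ · sin²(Δλ/2) = 0.200347.
c = 2·atan2(√a, √(1−a)) = 0.92816 rad → d = 6371·c ≈ 5913.32 km.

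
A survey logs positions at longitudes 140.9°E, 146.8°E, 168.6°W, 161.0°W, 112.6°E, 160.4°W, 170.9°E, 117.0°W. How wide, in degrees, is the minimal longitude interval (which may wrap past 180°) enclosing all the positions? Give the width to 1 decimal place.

Sort the longitudes: -168.6°, -161.0°, -160.4°, -117.0°, +112.6°, +140.9°, +146.8°, +170.9°.
Eastward gaps between consecutive values (wrapping around): 7.6°, 0.6°, 43.4°, 229.6°, 28.3°, 5.9°, 24.1°, 20.5°.
Largest gap = 229.6° ⇒ minimal covering band is its complement: 360° − 229.6° = 130.4°.
Band runs from +112.6° eastward to -117.0°, crossing the antimeridian.

130.4°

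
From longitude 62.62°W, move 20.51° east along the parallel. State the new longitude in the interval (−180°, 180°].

Start at -62.62°; shift +20.51° → -42.11°.
-42.11° already lies in (−180°, 180°].

42.11°W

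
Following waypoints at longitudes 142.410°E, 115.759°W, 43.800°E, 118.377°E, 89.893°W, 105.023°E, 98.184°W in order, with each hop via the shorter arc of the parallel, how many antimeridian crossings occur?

4

Leg 1: +142.410° → -115.759°, shortest Δλ = 101.831° (east) — crosses 180°.
Leg 2: -115.759° → +43.800°, shortest Δλ = 159.559° (east) — does not cross 180°.
Leg 3: +43.800° → +118.377°, shortest Δλ = 74.577° (east) — does not cross 180°.
Leg 4: +118.377° → -89.893°, shortest Δλ = 151.73° (east) — crosses 180°.
Leg 5: -89.893° → +105.023°, shortest Δλ = -165.084° (west) — crosses 180°.
Leg 6: +105.023° → -98.184°, shortest Δλ = 156.793° (east) — crosses 180°.
Total crossings: 4.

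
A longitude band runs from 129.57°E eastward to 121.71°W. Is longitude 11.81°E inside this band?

No

Band width going east from +129.57° to -121.71°: ((-121.71 − 129.57) mod 360) = 108.72°.
Offset of +11.81° east of the west edge: ((11.81 − 129.57) mod 360) = 242.24°.
242.24° > 108.72° ⇒ outside.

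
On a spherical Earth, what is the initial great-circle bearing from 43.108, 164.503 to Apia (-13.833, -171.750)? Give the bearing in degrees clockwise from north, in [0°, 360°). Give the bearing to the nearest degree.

153°

Δλ = -171.750 − 164.503 = -336.253°; wrapped into (−180°, 180°]: 23.747°.
θ = atan2( sin Δλ · cos φ₂ , cos φ₁ · sin φ₂ − sin φ₁ · cos φ₂ · cos Δλ )
  = atan2(0.39102, -0.78193) = 153.432° → normalised to [0°, 360°): 153.432°.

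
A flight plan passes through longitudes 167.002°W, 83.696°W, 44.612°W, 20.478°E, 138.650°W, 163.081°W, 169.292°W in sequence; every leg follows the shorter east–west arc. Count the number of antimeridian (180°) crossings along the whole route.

0

Leg 1: -167.002° → -83.696°, shortest Δλ = 83.306° (east) — does not cross 180°.
Leg 2: -83.696° → -44.612°, shortest Δλ = 39.084° (east) — does not cross 180°.
Leg 3: -44.612° → +20.478°, shortest Δλ = 65.09° (east) — does not cross 180°.
Leg 4: +20.478° → -138.650°, shortest Δλ = -159.128° (west) — does not cross 180°.
Leg 5: -138.650° → -163.081°, shortest Δλ = -24.431° (west) — does not cross 180°.
Leg 6: -163.081° → -169.292°, shortest Δλ = -6.211° (west) — does not cross 180°.
Total crossings: 0.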